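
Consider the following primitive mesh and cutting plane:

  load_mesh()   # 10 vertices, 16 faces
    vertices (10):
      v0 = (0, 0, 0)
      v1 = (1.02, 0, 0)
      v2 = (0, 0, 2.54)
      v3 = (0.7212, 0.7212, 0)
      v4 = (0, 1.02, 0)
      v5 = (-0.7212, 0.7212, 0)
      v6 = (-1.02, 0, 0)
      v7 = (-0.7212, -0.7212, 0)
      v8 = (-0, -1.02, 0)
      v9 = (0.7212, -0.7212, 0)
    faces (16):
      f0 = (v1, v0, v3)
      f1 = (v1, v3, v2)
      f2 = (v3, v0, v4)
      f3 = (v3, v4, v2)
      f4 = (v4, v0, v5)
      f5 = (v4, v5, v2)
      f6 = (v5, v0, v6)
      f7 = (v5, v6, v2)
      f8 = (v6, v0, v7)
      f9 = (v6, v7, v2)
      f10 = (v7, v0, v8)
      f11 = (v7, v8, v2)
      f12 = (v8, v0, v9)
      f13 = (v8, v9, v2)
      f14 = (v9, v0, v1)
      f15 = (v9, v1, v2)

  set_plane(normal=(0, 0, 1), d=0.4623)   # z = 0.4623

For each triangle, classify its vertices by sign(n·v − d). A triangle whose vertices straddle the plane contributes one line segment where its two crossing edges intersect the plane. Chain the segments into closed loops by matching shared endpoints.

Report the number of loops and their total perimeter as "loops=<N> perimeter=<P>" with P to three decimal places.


Straddling triangles (8 of 16):
  (v1,v3,v2) [--+] → (0.589936, 0.589936, 0.4623)–(0.834352, 0, 0.4623)  len=0.6386
  (v3,v4,v2) [--+] → (0, 0.834352, 0.4623)–(0.589936, 0.589936, 0.4623)  len=0.6386
  (v4,v5,v2) [--+] → (-0.589936, 0.589936, 0.4623)–(0, 0.834352, 0.4623)  len=0.6386
  (v5,v6,v2) [--+] → (-0.834352, 0, 0.4623)–(-0.589936, 0.589936, 0.4623)  len=0.6386
  (v6,v7,v2) [--+] → (-0.589936, -0.589936, 0.4623)–(-0.834352, 0, 0.4623)  len=0.6386
  (v7,v8,v2) [--+] → (0, -0.834352, 0.4623)–(-0.589936, -0.589936, 0.4623)  len=0.6386
  (v8,v9,v2) [--+] → (0.589936, -0.589936, 0.4623)–(0, -0.834352, 0.4623)  len=0.6386
  (v9,v1,v2) [--+] → (0.834352, 0, 0.4623)–(0.589936, -0.589936, 0.4623)  len=0.6386

Chained into 1 loop(s):
  loop 1: 8 segments, perimeter = 5.1085
Total perimeter = 5.109

loops=1 perimeter=5.109


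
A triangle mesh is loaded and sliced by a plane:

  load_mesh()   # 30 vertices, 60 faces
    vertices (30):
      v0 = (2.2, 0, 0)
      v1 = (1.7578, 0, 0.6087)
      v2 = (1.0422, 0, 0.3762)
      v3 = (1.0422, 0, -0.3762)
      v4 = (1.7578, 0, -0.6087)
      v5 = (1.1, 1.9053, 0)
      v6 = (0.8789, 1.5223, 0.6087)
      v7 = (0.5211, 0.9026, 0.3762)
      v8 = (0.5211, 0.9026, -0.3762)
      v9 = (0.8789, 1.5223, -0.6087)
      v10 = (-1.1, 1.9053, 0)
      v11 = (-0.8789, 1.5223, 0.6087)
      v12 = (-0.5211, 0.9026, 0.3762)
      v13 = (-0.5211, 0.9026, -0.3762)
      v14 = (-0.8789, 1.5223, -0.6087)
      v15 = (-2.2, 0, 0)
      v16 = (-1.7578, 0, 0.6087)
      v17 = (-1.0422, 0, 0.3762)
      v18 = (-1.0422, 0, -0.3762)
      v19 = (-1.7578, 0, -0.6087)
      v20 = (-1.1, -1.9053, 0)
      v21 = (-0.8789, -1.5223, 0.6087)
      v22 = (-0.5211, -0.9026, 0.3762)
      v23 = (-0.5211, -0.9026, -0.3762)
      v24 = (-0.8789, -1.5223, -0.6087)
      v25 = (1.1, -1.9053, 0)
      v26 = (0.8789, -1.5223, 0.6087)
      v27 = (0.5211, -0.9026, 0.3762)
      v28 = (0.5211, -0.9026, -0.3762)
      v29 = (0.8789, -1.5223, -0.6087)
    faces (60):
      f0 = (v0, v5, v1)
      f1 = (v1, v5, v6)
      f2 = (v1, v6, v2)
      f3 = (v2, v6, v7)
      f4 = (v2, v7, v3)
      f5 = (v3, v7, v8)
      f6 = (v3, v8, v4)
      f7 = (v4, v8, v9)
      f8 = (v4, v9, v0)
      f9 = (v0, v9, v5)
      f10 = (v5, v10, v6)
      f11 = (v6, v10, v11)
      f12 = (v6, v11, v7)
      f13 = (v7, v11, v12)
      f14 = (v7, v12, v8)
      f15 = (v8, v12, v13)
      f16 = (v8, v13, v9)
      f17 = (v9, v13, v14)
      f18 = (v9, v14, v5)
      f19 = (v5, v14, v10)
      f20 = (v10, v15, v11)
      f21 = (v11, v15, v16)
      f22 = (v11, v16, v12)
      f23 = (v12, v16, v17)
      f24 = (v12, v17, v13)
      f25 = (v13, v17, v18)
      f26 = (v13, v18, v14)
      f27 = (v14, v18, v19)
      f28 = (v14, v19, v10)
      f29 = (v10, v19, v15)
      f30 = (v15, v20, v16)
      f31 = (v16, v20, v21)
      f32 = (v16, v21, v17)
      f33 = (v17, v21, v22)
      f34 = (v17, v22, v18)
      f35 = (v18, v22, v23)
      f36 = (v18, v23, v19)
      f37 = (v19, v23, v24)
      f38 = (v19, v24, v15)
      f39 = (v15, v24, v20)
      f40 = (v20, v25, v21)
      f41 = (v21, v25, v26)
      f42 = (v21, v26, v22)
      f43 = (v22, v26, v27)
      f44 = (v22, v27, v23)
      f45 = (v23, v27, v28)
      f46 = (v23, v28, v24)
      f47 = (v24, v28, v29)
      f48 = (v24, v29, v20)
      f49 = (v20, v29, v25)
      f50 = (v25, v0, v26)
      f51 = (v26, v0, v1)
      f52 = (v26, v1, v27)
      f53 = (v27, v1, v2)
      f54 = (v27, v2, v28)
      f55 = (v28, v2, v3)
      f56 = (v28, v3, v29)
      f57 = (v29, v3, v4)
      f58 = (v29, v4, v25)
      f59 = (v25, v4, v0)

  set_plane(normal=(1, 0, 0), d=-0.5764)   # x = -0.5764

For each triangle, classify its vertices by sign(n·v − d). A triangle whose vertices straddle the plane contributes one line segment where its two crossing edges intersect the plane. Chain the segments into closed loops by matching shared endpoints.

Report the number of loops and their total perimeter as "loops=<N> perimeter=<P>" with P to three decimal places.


loops=2 perimeter=7.399

Straddling triangles (24 of 60):
  (v5,v10,v6) [+-+] → (-0.5764, 1.9053, 0)–(-0.5764, 1.80396, 0.161057)  len=0.1903
  (v6,v10,v11) [+--] → (-0.5764, 1.80396, 0.161057)–(-0.5764, 1.5223, 0.6087)  len=0.5289
  (v6,v11,v7) [+-+] → (-0.5764, 1.5223, 0.6087)–(-0.5764, 1.3884, 0.558463)  len=0.1430
  (v7,v11,v12) [+-+] → (-0.5764, 1.3884, 0.558463)–(-0.5764, 0.998378, 0.412134)  len=0.4166
  (v9,v13,v14) [++-] → (-0.5764, 0.998378, -0.412134)–(-0.5764, 1.5223, -0.6087)  len=0.5596
  (v9,v14,v5) [+-+] → (-0.5764, 1.5223, -0.6087)–(-0.5764, 1.58085, -0.515652)  len=0.1099
  (v5,v14,v10) [+--] → (-0.5764, 1.58085, -0.515652)–(-0.5764, 1.9053, 0)  len=0.6092
  (v11,v16,v12) [--+] → (-0.5764, 0.86224, 0.386596)–(-0.5764, 0.998378, 0.412134)  len=0.1385
  (v12,v16,v17) [+--] → (-0.5764, 0.86224, 0.386596)–(-0.5764, 0.806815, 0.3762)  len=0.0564
  (v12,v17,v13) [+-+] → (-0.5764, 0.806815, 0.3762)–(-0.5764, 0.806815, -0.296354)  len=0.6726
  (v13,v17,v18) [+--] → (-0.5764, 0.806815, -0.296354)–(-0.5764, 0.806815, -0.3762)  len=0.0798
  (v13,v18,v14) [+--] → (-0.5764, 0.806815, -0.3762)–(-0.5764, 0.998378, -0.412134)  len=0.1949
  (v17,v21,v22) [--+] → (-0.5764, -0.998378, 0.412134)–(-0.5764, -0.806815, 0.3762)  len=0.1949
  (v17,v22,v18) [-+-] → (-0.5764, -0.806815, 0.3762)–(-0.5764, -0.806815, 0.296354)  len=0.0798
  (v18,v22,v23) [-++] → (-0.5764, -0.806815, 0.296354)–(-0.5764, -0.806815, -0.3762)  len=0.6726
  (v18,v23,v19) [-+-] → (-0.5764, -0.806815, -0.3762)–(-0.5764, -0.86224, -0.386596)  len=0.0564
  (v19,v23,v24) [-+-] → (-0.5764, -0.86224, -0.386596)–(-0.5764, -0.998378, -0.412134)  len=0.1385
  (v20,v25,v21) [-+-] → (-0.5764, -1.9053, 0)–(-0.5764, -1.58085, 0.515652)  len=0.6092
  (v21,v25,v26) [-++] → (-0.5764, -1.58085, 0.515652)–(-0.5764, -1.5223, 0.6087)  len=0.1099
  (v21,v26,v22) [-++] → (-0.5764, -1.5223, 0.6087)–(-0.5764, -0.998378, 0.412134)  len=0.5596
  (v23,v28,v24) [++-] → (-0.5764, -1.3884, -0.558463)–(-0.5764, -0.998378, -0.412134)  len=0.4166
  (v24,v28,v29) [-++] → (-0.5764, -1.3884, -0.558463)–(-0.5764, -1.5223, -0.6087)  len=0.1430
  (v24,v29,v20) [-+-] → (-0.5764, -1.5223, -0.6087)–(-0.5764, -1.80396, -0.161057)  len=0.5289
  (v20,v29,v25) [-++] → (-0.5764, -1.80396, -0.161057)–(-0.5764, -1.9053, 0)  len=0.1903

Chained into 2 loop(s):
  loop 1: 12 segments, perimeter = 3.6997
  loop 2: 12 segments, perimeter = 3.6997
Total perimeter = 7.399


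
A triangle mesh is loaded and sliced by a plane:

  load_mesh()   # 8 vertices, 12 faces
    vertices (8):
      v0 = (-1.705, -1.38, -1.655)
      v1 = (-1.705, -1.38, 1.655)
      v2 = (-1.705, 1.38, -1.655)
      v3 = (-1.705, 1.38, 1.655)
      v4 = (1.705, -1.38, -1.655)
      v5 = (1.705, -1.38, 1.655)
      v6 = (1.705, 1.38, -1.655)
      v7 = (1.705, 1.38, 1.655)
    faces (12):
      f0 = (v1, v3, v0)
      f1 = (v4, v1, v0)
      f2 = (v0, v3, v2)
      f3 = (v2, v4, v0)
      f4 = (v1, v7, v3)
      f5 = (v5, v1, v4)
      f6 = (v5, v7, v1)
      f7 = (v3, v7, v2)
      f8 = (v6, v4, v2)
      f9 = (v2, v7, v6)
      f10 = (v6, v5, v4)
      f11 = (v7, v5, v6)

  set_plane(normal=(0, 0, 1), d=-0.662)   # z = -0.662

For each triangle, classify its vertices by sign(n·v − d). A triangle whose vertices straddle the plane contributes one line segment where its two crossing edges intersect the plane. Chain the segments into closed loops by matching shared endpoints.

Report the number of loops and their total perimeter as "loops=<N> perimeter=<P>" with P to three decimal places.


Straddling triangles (8 of 12):
  (v1,v3,v0) [++-] → (-1.705, -0.552, -0.662)–(-1.705, -1.38, -0.662)  len=0.8280
  (v4,v1,v0) [-+-] → (0.682, -1.38, -0.662)–(-1.705, -1.38, -0.662)  len=2.3870
  (v0,v3,v2) [-+-] → (-1.705, -0.552, -0.662)–(-1.705, 1.38, -0.662)  len=1.9320
  (v5,v1,v4) [++-] → (0.682, -1.38, -0.662)–(1.705, -1.38, -0.662)  len=1.0230
  (v3,v7,v2) [++-] → (-0.682, 1.38, -0.662)–(-1.705, 1.38, -0.662)  len=1.0230
  (v2,v7,v6) [-+-] → (-0.682, 1.38, -0.662)–(1.705, 1.38, -0.662)  len=2.3870
  (v6,v5,v4) [-+-] → (1.705, 0.552, -0.662)–(1.705, -1.38, -0.662)  len=1.9320
  (v7,v5,v6) [++-] → (1.705, 0.552, -0.662)–(1.705, 1.38, -0.662)  len=0.8280

Chained into 1 loop(s):
  loop 1: 8 segments, perimeter = 12.3400
Total perimeter = 12.340

loops=1 perimeter=12.340


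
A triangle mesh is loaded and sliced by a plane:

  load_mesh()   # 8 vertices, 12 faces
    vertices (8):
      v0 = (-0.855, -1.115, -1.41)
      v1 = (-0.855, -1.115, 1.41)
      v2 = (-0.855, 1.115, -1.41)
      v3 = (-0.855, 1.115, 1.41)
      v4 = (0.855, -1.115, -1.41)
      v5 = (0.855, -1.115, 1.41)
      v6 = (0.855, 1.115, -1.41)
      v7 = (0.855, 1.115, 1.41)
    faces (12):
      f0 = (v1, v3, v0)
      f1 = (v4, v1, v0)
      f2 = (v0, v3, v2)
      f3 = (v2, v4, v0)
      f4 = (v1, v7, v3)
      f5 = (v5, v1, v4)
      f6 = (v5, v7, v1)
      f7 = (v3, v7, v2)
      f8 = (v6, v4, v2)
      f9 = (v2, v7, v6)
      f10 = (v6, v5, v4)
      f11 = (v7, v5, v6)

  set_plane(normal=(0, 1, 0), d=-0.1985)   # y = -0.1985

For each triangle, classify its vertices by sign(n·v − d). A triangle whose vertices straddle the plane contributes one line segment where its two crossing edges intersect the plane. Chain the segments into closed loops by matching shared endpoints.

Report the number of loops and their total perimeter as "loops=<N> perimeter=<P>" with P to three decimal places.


Straddling triangles (8 of 12):
  (v1,v3,v0) [-+-] → (-0.855, -0.1985, 1.41)–(-0.855, -0.1985, -0.251018)  len=1.6610
  (v0,v3,v2) [-++] → (-0.855, -0.1985, -0.251018)–(-0.855, -0.1985, -1.41)  len=1.1590
  (v2,v4,v0) [+--] → (0.152213, -0.1985, -1.41)–(-0.855, -0.1985, -1.41)  len=1.0072
  (v1,v7,v3) [-++] → (-0.152213, -0.1985, 1.41)–(-0.855, -0.1985, 1.41)  len=0.7028
  (v5,v7,v1) [-+-] → (0.855, -0.1985, 1.41)–(-0.152213, -0.1985, 1.41)  len=1.0072
  (v6,v4,v2) [+-+] → (0.855, -0.1985, -1.41)–(0.152213, -0.1985, -1.41)  len=0.7028
  (v6,v5,v4) [+--] → (0.855, -0.1985, 0.251018)–(0.855, -0.1985, -1.41)  len=1.6610
  (v7,v5,v6) [+-+] → (0.855, -0.1985, 1.41)–(0.855, -0.1985, 0.251018)  len=1.1590

Chained into 1 loop(s):
  loop 1: 8 segments, perimeter = 9.0600
Total perimeter = 9.060

loops=1 perimeter=9.060


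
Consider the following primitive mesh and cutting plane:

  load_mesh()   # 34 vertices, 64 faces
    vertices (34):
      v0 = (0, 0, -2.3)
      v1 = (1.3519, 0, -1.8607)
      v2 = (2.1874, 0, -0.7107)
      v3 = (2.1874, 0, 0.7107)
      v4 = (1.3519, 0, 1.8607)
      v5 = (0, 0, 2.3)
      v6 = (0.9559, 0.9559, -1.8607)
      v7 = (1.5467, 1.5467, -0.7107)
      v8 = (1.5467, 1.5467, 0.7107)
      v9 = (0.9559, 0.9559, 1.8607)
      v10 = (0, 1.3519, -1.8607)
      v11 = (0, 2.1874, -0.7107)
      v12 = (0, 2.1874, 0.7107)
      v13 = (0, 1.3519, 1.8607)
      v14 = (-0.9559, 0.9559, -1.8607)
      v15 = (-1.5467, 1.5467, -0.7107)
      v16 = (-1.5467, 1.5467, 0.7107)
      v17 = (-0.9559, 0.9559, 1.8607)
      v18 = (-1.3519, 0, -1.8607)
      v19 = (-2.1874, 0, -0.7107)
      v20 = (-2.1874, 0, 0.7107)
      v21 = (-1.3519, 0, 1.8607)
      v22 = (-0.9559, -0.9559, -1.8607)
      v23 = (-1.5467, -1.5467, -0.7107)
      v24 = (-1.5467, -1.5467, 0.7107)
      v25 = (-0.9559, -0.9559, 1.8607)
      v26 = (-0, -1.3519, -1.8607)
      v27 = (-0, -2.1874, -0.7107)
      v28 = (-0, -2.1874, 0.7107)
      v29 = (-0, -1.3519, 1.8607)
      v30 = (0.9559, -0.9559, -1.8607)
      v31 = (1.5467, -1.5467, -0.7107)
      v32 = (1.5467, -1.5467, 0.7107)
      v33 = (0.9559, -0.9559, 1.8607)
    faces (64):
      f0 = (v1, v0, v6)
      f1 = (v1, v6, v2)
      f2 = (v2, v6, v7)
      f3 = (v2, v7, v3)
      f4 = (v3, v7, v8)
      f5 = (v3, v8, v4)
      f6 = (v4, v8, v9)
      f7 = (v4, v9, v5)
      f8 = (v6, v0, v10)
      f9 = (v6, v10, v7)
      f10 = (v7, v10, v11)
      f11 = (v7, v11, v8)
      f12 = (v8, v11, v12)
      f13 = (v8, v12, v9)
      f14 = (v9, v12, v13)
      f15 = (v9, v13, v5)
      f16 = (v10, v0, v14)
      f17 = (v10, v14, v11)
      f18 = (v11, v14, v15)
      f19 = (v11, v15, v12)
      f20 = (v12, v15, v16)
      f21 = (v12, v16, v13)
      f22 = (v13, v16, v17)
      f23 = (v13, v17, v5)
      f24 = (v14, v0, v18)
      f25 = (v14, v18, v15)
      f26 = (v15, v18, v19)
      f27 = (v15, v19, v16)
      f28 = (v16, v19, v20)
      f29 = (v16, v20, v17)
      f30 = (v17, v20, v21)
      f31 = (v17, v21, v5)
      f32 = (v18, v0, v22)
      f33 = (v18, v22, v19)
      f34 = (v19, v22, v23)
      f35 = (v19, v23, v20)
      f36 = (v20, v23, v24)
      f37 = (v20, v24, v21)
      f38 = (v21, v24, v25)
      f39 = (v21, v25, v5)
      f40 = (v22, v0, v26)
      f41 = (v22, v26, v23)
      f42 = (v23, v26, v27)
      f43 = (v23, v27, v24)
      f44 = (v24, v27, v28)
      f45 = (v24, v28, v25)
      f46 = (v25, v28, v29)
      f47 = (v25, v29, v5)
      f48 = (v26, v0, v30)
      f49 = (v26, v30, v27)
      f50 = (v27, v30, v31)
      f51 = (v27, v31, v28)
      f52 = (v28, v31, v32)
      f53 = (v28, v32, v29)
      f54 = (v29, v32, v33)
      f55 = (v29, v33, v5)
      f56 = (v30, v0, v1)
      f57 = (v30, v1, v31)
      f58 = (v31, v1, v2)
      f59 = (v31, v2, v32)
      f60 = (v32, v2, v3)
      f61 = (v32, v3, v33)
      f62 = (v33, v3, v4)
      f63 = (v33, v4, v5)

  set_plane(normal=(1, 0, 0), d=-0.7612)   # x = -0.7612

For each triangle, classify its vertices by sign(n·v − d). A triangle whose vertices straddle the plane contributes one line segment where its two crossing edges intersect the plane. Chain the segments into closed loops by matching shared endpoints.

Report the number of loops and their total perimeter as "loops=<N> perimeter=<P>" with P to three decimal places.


loops=1 perimeter=12.759

Straddling triangles (20 of 64):
  (v10,v0,v14) [++-] → (-0.7612, 0.7612, -1.95018)–(-0.7612, 1.03656, -1.8607)  len=0.2895
  (v10,v14,v11) [+-+] → (-0.7612, 1.03656, -1.8607)–(-0.7612, 1.20673, -1.62647)  len=0.2895
  (v11,v14,v15) [+--] → (-0.7612, 1.20673, -1.62647)–(-0.7612, 1.87208, -0.7107)  len=1.1320
  (v11,v15,v12) [+-+] → (-0.7612, 1.87208, -0.7107)–(-0.7612, 1.87208, 0.0111657)  len=0.7219
  (v12,v15,v16) [+--] → (-0.7612, 1.87208, 0.0111657)–(-0.7612, 1.87208, 0.7107)  len=0.6995
  (v12,v16,v13) [+-+] → (-0.7612, 1.87208, 0.7107)–(-0.7612, 1.44777, 1.29473)  len=0.7219
  (v13,v16,v17) [+--] → (-0.7612, 1.44777, 1.29473)–(-0.7612, 1.03656, 1.8607)  len=0.6996
  (v13,v17,v5) [+-+] → (-0.7612, 1.03656, 1.8607)–(-0.7612, 0.7612, 1.95018)  len=0.2895
  (v14,v0,v18) [-+-] → (-0.7612, 0.7612, -1.95018)–(-0.7612, 0, -2.05265)  len=0.7681
  (v17,v21,v5) [--+] → (-0.7612, 0, 2.05265)–(-0.7612, 0.7612, 1.95018)  len=0.7681
  (v18,v0,v22) [-+-] → (-0.7612, 0, -2.05265)–(-0.7612, -0.7612, -1.95018)  len=0.7681
  (v21,v25,v5) [--+] → (-0.7612, -0.7612, 1.95018)–(-0.7612, 0, 2.05265)  len=0.7681
  (v22,v0,v26) [-++] → (-0.7612, -0.7612, -1.95018)–(-0.7612, -1.03656, -1.8607)  len=0.2895
  (v22,v26,v23) [-+-] → (-0.7612, -1.03656, -1.8607)–(-0.7612, -1.44777, -1.29473)  len=0.6996
  (v23,v26,v27) [-++] → (-0.7612, -1.44777, -1.29473)–(-0.7612, -1.87208, -0.7107)  len=0.7219
  (v23,v27,v24) [-+-] → (-0.7612, -1.87208, -0.7107)–(-0.7612, -1.87208, -0.0111657)  len=0.6995
  (v24,v27,v28) [-++] → (-0.7612, -1.87208, -0.0111657)–(-0.7612, -1.87208, 0.7107)  len=0.7219
  (v24,v28,v25) [-+-] → (-0.7612, -1.87208, 0.7107)–(-0.7612, -1.20673, 1.62647)  len=1.1320
  (v25,v28,v29) [-++] → (-0.7612, -1.20673, 1.62647)–(-0.7612, -1.03656, 1.8607)  len=0.2895
  (v25,v29,v5) [-++] → (-0.7612, -1.03656, 1.8607)–(-0.7612, -0.7612, 1.95018)  len=0.2895

Chained into 1 loop(s):
  loop 1: 20 segments, perimeter = 12.7591
Total perimeter = 12.759


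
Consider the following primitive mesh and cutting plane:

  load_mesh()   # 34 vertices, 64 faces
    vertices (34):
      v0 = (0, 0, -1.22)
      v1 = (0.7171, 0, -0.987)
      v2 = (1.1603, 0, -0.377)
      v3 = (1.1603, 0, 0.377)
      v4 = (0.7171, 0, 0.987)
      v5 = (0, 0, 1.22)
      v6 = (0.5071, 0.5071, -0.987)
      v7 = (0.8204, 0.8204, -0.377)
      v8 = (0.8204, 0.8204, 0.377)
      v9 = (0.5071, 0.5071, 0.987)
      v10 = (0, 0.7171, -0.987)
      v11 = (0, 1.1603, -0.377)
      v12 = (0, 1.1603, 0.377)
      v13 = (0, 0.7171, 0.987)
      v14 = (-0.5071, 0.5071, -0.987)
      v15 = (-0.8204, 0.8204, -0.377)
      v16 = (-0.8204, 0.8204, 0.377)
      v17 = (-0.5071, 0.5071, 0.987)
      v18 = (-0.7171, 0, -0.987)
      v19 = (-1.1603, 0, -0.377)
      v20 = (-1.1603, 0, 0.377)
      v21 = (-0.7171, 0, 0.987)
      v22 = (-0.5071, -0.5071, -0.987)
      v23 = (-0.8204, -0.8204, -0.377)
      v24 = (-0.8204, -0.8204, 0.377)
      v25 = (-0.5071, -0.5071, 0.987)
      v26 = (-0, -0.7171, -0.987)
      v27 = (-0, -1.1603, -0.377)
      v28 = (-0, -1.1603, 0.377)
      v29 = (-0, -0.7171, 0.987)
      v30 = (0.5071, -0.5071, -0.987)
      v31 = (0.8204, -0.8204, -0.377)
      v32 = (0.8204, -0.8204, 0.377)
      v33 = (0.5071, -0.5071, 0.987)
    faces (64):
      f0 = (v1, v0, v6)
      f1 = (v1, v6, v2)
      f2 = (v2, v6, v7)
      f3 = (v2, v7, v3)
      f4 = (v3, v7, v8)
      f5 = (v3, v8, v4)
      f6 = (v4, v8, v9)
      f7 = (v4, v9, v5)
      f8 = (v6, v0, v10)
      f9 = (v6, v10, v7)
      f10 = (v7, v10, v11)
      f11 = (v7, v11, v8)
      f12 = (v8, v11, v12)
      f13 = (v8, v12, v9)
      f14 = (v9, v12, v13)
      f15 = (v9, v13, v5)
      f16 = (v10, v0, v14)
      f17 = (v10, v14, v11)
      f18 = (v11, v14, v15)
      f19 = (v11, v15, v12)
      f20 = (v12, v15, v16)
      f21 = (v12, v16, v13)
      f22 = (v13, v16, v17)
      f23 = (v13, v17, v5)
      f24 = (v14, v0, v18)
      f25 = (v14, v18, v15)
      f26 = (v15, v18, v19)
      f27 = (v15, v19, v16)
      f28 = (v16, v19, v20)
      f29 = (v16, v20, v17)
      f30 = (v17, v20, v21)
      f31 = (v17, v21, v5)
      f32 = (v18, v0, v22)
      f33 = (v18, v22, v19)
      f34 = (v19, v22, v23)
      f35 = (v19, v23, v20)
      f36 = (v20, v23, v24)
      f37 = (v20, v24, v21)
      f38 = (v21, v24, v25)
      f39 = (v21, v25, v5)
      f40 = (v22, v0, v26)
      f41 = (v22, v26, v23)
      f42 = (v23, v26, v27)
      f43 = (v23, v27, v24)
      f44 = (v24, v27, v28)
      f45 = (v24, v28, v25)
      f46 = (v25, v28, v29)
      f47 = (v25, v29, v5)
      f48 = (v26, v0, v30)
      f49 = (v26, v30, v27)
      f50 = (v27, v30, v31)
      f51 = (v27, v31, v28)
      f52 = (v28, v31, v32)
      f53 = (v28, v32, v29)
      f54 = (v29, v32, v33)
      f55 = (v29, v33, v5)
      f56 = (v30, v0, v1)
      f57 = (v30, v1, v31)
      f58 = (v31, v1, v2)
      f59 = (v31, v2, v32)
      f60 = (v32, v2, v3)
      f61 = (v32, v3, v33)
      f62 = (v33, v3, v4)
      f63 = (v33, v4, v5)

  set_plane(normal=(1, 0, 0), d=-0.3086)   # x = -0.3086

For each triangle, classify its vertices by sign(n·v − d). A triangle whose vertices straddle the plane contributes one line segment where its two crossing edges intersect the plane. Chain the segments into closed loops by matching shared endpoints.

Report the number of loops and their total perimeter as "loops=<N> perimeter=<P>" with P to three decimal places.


Straddling triangles (20 of 64):
  (v10,v0,v14) [++-] → (-0.3086, 0.3086, -1.07821)–(-0.3086, 0.589303, -0.987)  len=0.2951
  (v10,v14,v11) [+-+] → (-0.3086, 0.589303, -0.987)–(-0.3086, 0.76279, -0.748221)  len=0.2951
  (v11,v14,v15) [+--] → (-0.3086, 0.76279, -0.748221)–(-0.3086, 1.03244, -0.377)  len=0.4588
  (v11,v15,v12) [+-+] → (-0.3086, 1.03244, -0.377)–(-0.3086, 1.03244, 0.0933769)  len=0.4704
  (v12,v15,v16) [+--] → (-0.3086, 1.03244, 0.0933769)–(-0.3086, 1.03244, 0.377)  len=0.2836
  (v12,v16,v13) [+-+] → (-0.3086, 1.03244, 0.377)–(-0.3086, 0.755957, 0.757544)  len=0.4704
  (v13,v16,v17) [+--] → (-0.3086, 0.755957, 0.757544)–(-0.3086, 0.589303, 0.987)  len=0.2836
  (v13,v17,v5) [+-+] → (-0.3086, 0.589303, 0.987)–(-0.3086, 0.3086, 1.07821)  len=0.2951
  (v14,v0,v18) [-+-] → (-0.3086, 0.3086, -1.07821)–(-0.3086, 0, -1.11973)  len=0.3114
  (v17,v21,v5) [--+] → (-0.3086, 0, 1.11973)–(-0.3086, 0.3086, 1.07821)  len=0.3114
  (v18,v0,v22) [-+-] → (-0.3086, 0, -1.11973)–(-0.3086, -0.3086, -1.07821)  len=0.3114
  (v21,v25,v5) [--+] → (-0.3086, -0.3086, 1.07821)–(-0.3086, 0, 1.11973)  len=0.3114
  (v22,v0,v26) [-++] → (-0.3086, -0.3086, -1.07821)–(-0.3086, -0.589303, -0.987)  len=0.2951
  (v22,v26,v23) [-+-] → (-0.3086, -0.589303, -0.987)–(-0.3086, -0.755957, -0.757544)  len=0.2836
  (v23,v26,v27) [-++] → (-0.3086, -0.755957, -0.757544)–(-0.3086, -1.03244, -0.377)  len=0.4704
  (v23,v27,v24) [-+-] → (-0.3086, -1.03244, -0.377)–(-0.3086, -1.03244, -0.0933769)  len=0.2836
  (v24,v27,v28) [-++] → (-0.3086, -1.03244, -0.0933769)–(-0.3086, -1.03244, 0.377)  len=0.4704
  (v24,v28,v25) [-+-] → (-0.3086, -1.03244, 0.377)–(-0.3086, -0.76279, 0.748221)  len=0.4588
  (v25,v28,v29) [-++] → (-0.3086, -0.76279, 0.748221)–(-0.3086, -0.589303, 0.987)  len=0.2951
  (v25,v29,v5) [-++] → (-0.3086, -0.589303, 0.987)–(-0.3086, -0.3086, 1.07821)  len=0.2951

Chained into 1 loop(s):
  loop 1: 20 segments, perimeter = 6.9500
Total perimeter = 6.950

loops=1 perimeter=6.950


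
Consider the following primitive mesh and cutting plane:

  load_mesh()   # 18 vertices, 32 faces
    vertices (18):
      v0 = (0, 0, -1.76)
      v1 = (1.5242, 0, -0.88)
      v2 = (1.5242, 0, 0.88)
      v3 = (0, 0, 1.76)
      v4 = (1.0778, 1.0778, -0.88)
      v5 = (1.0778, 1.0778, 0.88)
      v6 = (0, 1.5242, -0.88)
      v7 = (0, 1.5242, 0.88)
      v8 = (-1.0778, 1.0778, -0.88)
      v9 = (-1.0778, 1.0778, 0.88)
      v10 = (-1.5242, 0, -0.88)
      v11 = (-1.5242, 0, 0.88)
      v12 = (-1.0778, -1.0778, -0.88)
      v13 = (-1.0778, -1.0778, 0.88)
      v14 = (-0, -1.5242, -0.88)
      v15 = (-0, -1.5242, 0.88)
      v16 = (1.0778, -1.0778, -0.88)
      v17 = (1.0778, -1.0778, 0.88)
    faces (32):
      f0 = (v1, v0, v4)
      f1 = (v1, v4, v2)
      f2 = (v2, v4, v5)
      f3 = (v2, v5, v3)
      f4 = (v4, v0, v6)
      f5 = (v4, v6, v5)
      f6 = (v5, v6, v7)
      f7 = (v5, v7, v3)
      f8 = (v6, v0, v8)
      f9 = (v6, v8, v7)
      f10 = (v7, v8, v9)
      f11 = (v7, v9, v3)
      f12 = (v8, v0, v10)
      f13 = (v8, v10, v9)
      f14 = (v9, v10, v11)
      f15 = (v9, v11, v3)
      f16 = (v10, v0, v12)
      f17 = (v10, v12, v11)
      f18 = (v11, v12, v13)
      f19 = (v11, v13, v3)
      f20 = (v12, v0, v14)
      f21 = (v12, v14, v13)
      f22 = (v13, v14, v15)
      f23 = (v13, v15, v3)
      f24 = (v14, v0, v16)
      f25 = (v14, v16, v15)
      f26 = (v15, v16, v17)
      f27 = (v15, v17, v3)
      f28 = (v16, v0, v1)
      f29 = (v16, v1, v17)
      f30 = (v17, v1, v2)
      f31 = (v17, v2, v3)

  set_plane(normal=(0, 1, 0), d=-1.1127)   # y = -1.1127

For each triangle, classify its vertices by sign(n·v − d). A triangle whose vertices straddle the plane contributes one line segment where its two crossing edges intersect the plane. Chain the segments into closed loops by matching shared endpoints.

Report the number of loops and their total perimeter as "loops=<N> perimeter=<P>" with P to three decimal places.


loops=1 perimeter=7.606

Straddling triangles (8 of 32):
  (v12,v0,v14) [++-] → (0, -1.1127, -1.11758)–(-0.993537, -1.1127, -0.88)  len=1.0215
  (v12,v14,v13) [+-+] → (-0.993537, -1.1127, -0.88)–(-0.993537, -1.1127, 0.742401)  len=1.6224
  (v13,v14,v15) [+--] → (-0.993537, -1.1127, 0.742401)–(-0.993537, -1.1127, 0.88)  len=0.1376
  (v13,v15,v3) [+-+] → (-0.993537, -1.1127, 0.88)–(0, -1.1127, 1.11758)  len=1.0215
  (v14,v0,v16) [-++] → (0, -1.1127, -1.11758)–(0.993537, -1.1127, -0.88)  len=1.0215
  (v14,v16,v15) [-+-] → (0.993537, -1.1127, -0.88)–(0.993537, -1.1127, -0.742401)  len=0.1376
  (v15,v16,v17) [-++] → (0.993537, -1.1127, -0.742401)–(0.993537, -1.1127, 0.88)  len=1.6224
  (v15,v17,v3) [-++] → (0.993537, -1.1127, 0.88)–(0, -1.1127, 1.11758)  len=1.0215

Chained into 1 loop(s):
  loop 1: 8 segments, perimeter = 7.6062
Total perimeter = 7.606


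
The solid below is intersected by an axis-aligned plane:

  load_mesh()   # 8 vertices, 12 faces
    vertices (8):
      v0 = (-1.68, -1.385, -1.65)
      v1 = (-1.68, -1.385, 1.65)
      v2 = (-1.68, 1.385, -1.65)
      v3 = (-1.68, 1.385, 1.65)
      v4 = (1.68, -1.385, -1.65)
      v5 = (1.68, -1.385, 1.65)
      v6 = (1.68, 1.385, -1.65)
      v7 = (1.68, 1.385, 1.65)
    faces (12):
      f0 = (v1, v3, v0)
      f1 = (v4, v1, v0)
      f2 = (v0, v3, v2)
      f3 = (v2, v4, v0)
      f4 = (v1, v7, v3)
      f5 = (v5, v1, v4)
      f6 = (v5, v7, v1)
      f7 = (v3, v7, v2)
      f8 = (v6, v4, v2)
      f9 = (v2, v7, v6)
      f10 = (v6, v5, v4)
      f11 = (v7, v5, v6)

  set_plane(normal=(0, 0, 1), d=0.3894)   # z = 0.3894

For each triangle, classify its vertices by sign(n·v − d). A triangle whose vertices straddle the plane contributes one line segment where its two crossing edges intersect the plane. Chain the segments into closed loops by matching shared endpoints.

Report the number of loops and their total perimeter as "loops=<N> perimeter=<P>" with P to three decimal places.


Straddling triangles (8 of 12):
  (v1,v3,v0) [++-] → (-1.68, 0.32686, 0.3894)–(-1.68, -1.385, 0.3894)  len=1.7119
  (v4,v1,v0) [-+-] → (-0.39648, -1.385, 0.3894)–(-1.68, -1.385, 0.3894)  len=1.2835
  (v0,v3,v2) [-+-] → (-1.68, 0.32686, 0.3894)–(-1.68, 1.385, 0.3894)  len=1.0581
  (v5,v1,v4) [++-] → (-0.39648, -1.385, 0.3894)–(1.68, -1.385, 0.3894)  len=2.0765
  (v3,v7,v2) [++-] → (0.39648, 1.385, 0.3894)–(-1.68, 1.385, 0.3894)  len=2.0765
  (v2,v7,v6) [-+-] → (0.39648, 1.385, 0.3894)–(1.68, 1.385, 0.3894)  len=1.2835
  (v6,v5,v4) [-+-] → (1.68, -0.32686, 0.3894)–(1.68, -1.385, 0.3894)  len=1.0581
  (v7,v5,v6) [++-] → (1.68, -0.32686, 0.3894)–(1.68, 1.385, 0.3894)  len=1.7119

Chained into 1 loop(s):
  loop 1: 8 segments, perimeter = 12.2600
Total perimeter = 12.260

loops=1 perimeter=12.260


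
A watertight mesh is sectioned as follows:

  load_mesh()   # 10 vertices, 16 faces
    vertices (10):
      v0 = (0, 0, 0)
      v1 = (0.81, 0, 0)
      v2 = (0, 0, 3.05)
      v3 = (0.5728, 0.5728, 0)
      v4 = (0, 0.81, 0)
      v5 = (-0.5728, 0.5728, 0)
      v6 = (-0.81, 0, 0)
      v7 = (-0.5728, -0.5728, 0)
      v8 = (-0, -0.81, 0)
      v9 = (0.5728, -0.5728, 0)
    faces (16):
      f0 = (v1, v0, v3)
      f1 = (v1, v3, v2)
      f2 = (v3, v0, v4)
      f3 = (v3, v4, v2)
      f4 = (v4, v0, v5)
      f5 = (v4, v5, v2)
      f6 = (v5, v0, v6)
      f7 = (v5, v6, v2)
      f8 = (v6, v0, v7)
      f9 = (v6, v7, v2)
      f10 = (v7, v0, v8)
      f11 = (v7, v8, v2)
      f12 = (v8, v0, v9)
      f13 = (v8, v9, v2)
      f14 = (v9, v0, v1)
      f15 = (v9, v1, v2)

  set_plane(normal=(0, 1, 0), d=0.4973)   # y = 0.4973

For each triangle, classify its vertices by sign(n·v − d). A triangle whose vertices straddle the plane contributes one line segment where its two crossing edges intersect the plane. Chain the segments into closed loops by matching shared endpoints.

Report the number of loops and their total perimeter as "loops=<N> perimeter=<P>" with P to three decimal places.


loops=1 perimeter=3.882

Straddling triangles (8 of 16):
  (v1,v0,v3) [--+] → (0.4973, 0.4973, 0)–(0.604065, 0.4973, 0)  len=0.1068
  (v1,v3,v2) [-+-] → (0.604065, 0.4973, 0)–(0.4973, 0.4973, 0.402016)  len=0.4160
  (v3,v0,v4) [+-+] → (0.4973, 0.4973, 0)–(0, 0.4973, 0)  len=0.4973
  (v3,v4,v2) [++-] → (0, 0.4973, 1.17745)–(0.4973, 0.4973, 0.402016)  len=0.9212
  (v4,v0,v5) [+-+] → (0, 0.4973, 0)–(-0.4973, 0.4973, 0)  len=0.4973
  (v4,v5,v2) [++-] → (-0.4973, 0.4973, 0.402016)–(0, 0.4973, 1.17745)  len=0.9212
  (v5,v0,v6) [+--] → (-0.4973, 0.4973, 0)–(-0.604065, 0.4973, 0)  len=0.1068
  (v5,v6,v2) [+--] → (-0.604065, 0.4973, 0)–(-0.4973, 0.4973, 0.402016)  len=0.4160

Chained into 1 loop(s):
  loop 1: 8 segments, perimeter = 3.8824
Total perimeter = 3.882


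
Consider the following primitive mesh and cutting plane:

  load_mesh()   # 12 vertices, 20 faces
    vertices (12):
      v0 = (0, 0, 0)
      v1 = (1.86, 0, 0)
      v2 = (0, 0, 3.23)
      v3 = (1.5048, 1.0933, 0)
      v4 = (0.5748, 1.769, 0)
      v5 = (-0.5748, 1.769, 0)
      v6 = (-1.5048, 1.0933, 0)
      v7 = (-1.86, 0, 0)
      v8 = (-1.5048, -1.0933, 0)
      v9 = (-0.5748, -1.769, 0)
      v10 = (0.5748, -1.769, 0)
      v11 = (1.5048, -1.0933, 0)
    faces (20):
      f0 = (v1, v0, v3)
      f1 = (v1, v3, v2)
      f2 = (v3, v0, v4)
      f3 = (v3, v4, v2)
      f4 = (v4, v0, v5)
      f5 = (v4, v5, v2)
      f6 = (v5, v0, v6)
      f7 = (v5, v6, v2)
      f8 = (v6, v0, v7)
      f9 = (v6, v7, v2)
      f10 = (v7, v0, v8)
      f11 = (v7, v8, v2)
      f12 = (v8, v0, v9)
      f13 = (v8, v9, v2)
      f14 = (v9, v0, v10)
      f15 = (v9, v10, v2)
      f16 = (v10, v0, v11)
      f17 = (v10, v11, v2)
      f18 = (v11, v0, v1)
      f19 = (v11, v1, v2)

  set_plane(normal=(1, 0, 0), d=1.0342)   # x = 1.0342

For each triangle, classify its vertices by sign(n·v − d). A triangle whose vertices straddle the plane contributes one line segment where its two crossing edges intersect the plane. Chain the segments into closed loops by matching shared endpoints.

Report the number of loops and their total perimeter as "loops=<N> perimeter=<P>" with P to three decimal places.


Straddling triangles (8 of 20):
  (v1,v0,v3) [+-+] → (1.0342, 0, 0)–(1.0342, 0.751389, 0)  len=0.7514
  (v1,v3,v2) [++-] → (1.0342, 0.751389, 1.01013)–(1.0342, 0, 1.43405)  len=0.8627
  (v3,v0,v4) [+--] → (1.0342, 0.751389, 0)–(1.0342, 1.43522, 0)  len=0.6838
  (v3,v4,v2) [+--] → (1.0342, 1.43522, 0)–(1.0342, 0.751389, 1.01013)  len=1.2198
  (v10,v0,v11) [--+] → (1.0342, -0.751389, 0)–(1.0342, -1.43522, 0)  len=0.6838
  (v10,v11,v2) [-+-] → (1.0342, -1.43522, 0)–(1.0342, -0.751389, 1.01013)  len=1.2198
  (v11,v0,v1) [+-+] → (1.0342, -0.751389, 0)–(1.0342, 0, 0)  len=0.7514
  (v11,v1,v2) [++-] → (1.0342, 0, 1.43405)–(1.0342, -0.751389, 1.01013)  len=0.8627

Chained into 1 loop(s):
  loop 1: 8 segments, perimeter = 7.0355
Total perimeter = 7.036

loops=1 perimeter=7.036


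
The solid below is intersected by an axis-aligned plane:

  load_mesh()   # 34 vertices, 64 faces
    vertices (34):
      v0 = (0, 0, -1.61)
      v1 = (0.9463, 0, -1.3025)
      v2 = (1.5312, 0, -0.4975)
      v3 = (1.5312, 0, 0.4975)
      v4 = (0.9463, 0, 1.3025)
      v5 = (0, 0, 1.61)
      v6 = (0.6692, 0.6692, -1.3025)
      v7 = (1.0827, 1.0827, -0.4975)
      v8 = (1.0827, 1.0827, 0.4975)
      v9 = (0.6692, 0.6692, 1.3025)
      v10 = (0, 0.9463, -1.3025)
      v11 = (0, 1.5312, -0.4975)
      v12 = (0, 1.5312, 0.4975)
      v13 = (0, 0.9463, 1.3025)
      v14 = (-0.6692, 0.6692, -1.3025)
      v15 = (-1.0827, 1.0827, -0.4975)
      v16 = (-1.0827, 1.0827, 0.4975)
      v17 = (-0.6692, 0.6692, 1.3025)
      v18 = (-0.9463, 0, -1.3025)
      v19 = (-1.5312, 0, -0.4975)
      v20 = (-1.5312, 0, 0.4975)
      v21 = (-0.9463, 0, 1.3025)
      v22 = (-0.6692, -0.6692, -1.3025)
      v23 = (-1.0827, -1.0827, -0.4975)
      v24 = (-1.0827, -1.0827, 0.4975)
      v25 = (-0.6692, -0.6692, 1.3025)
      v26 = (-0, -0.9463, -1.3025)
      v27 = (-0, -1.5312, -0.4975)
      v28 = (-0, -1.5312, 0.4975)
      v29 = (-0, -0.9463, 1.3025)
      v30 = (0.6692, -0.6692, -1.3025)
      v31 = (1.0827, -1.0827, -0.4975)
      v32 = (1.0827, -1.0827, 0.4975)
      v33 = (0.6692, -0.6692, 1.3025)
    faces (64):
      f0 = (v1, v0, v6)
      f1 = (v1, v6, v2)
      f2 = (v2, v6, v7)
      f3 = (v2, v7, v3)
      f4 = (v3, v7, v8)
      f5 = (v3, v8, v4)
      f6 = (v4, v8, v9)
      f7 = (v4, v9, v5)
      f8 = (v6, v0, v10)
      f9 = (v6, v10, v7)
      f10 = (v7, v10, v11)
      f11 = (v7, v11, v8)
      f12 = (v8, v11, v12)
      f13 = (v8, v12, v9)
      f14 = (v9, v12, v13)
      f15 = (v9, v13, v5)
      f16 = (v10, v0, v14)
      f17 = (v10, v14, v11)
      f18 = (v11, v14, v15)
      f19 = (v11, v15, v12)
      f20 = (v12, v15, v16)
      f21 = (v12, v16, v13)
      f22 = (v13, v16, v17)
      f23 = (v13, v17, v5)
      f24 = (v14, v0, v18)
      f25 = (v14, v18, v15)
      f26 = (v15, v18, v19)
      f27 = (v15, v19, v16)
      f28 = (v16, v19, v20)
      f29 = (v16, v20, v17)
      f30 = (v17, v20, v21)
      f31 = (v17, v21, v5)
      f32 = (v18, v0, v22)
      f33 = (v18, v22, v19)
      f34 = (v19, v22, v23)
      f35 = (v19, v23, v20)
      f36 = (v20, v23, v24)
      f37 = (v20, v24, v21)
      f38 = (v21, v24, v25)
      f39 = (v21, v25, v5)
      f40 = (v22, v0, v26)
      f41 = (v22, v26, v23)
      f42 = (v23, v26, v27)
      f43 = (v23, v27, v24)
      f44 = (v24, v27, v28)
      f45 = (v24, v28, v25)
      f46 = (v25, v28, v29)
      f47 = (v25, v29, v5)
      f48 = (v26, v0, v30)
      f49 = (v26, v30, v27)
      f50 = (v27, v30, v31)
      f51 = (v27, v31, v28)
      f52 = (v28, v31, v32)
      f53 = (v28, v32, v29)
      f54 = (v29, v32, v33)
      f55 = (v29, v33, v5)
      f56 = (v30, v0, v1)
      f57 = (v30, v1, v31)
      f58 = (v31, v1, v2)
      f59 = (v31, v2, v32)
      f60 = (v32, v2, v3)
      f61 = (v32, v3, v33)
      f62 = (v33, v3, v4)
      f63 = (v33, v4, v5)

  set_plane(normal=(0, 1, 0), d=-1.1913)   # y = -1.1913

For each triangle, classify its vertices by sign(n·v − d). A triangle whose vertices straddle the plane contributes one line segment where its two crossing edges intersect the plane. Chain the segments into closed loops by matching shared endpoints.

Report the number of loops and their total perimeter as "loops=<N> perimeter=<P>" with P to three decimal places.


loops=1 perimeter=5.768

Straddling triangles (10 of 64):
  (v23,v26,v27) [++-] → (0, -1.1913, -0.965306)–(-0.820535, -1.1913, -0.4975)  len=0.9445
  (v23,v27,v24) [+-+] → (-0.820535, -1.1913, -0.4975)–(-0.820535, -1.1913, 0.25657)  len=0.7541
  (v24,v27,v28) [+--] → (-0.820535, -1.1913, 0.25657)–(-0.820535, -1.1913, 0.4975)  len=0.2409
  (v24,v28,v25) [+-+] → (-0.820535, -1.1913, 0.4975)–(-0.263876, -1.1913, 0.814924)  len=0.6408
  (v25,v28,v29) [+-+] → (-0.263876, -1.1913, 0.814924)–(0, -1.1913, 0.965306)  len=0.3037
  (v26,v30,v27) [++-] → (0.263876, -1.1913, -0.814924)–(0, -1.1913, -0.965306)  len=0.3037
  (v27,v30,v31) [-++] → (0.263876, -1.1913, -0.814924)–(0.820535, -1.1913, -0.4975)  len=0.6408
  (v27,v31,v28) [-+-] → (0.820535, -1.1913, -0.4975)–(0.820535, -1.1913, -0.25657)  len=0.2409
  (v28,v31,v32) [-++] → (0.820535, -1.1913, -0.25657)–(0.820535, -1.1913, 0.4975)  len=0.7541
  (v28,v32,v29) [-++] → (0.820535, -1.1913, 0.4975)–(0, -1.1913, 0.965306)  len=0.9445

Chained into 1 loop(s):
  loop 1: 10 segments, perimeter = 5.7681
Total perimeter = 5.768


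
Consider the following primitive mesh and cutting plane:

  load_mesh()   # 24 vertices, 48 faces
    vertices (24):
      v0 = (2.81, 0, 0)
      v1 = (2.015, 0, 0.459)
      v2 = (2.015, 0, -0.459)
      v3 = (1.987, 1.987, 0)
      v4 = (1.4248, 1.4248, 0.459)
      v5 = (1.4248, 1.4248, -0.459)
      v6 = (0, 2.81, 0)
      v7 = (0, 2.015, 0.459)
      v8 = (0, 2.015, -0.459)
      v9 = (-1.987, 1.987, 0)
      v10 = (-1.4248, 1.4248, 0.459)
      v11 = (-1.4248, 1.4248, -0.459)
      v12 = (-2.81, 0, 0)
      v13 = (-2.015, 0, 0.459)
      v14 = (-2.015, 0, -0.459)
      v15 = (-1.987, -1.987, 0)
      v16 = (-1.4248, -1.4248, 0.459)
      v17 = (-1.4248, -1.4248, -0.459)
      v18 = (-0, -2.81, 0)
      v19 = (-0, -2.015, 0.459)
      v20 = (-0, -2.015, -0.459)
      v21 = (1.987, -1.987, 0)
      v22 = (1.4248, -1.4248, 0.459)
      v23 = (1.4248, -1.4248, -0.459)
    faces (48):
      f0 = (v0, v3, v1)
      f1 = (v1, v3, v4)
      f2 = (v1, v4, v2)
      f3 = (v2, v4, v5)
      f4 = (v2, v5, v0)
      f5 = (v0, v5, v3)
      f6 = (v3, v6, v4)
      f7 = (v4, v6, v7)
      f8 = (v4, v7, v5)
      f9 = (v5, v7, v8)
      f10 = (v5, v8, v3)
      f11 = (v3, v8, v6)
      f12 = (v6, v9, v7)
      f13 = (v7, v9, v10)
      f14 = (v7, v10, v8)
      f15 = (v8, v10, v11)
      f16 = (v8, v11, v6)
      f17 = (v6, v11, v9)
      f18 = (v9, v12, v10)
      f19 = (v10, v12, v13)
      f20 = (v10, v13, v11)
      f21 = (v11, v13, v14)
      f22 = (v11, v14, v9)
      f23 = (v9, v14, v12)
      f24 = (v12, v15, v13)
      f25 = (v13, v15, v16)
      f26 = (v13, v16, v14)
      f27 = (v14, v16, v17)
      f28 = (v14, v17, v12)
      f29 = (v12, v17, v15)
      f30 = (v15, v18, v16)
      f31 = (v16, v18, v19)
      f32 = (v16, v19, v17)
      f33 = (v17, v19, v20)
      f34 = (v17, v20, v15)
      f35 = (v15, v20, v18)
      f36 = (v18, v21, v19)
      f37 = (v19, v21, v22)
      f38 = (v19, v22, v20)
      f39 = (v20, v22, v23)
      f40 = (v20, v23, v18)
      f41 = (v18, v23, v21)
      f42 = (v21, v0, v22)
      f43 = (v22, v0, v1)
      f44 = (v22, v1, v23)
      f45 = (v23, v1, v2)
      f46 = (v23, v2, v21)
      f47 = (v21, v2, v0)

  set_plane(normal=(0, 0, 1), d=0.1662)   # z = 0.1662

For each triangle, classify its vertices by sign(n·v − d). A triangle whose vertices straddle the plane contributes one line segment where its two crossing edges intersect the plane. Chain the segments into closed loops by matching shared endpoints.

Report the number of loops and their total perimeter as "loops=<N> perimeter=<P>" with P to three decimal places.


loops=2 perimeter=27.781

Straddling triangles (32 of 48):
  (v0,v3,v1) [--+] → (1.99714, 1.26752, 0.1662)–(2.52214, 0, 0.1662)  len=1.3719
  (v1,v3,v4) [+-+] → (1.99714, 1.26752, 0.1662)–(1.78343, 1.78343, 0.1662)  len=0.5584
  (v1,v4,v2) [++-] → (1.61305, 0.970354, 0.1662)–(2.015, 0, 0.1662)  len=1.0503
  (v2,v4,v5) [-+-] → (1.61305, 0.970354, 0.1662)–(1.4248, 1.4248, 0.1662)  len=0.4919
  (v3,v6,v4) [--+] → (0.515908, 2.30843, 0.1662)–(1.78343, 1.78343, 0.1662)  len=1.3719
  (v4,v6,v7) [+-+] → (0.515908, 2.30843, 0.1662)–(0, 2.52214, 0.1662)  len=0.5584
  (v4,v7,v5) [++-] → (0.454446, 1.82675, 0.1662)–(1.4248, 1.4248, 0.1662)  len=1.0503
  (v5,v7,v8) [-+-] → (0.454446, 1.82675, 0.1662)–(0, 2.015, 0.1662)  len=0.4919
  (v6,v9,v7) [--+] → (-1.26752, 1.99714, 0.1662)–(0, 2.52214, 0.1662)  len=1.3719
  (v7,v9,v10) [+-+] → (-1.26752, 1.99714, 0.1662)–(-1.78343, 1.78343, 0.1662)  len=0.5584
  (v7,v10,v8) [++-] → (-0.970354, 1.61305, 0.1662)–(0, 2.015, 0.1662)  len=1.0503
  (v8,v10,v11) [-+-] → (-0.970354, 1.61305, 0.1662)–(-1.4248, 1.4248, 0.1662)  len=0.4919
  (v9,v12,v10) [--+] → (-2.30843, 0.515908, 0.1662)–(-1.78343, 1.78343, 0.1662)  len=1.3719
  (v10,v12,v13) [+-+] → (-2.30843, 0.515908, 0.1662)–(-2.52214, 0, 0.1662)  len=0.5584
  (v10,v13,v11) [++-] → (-1.82675, 0.454446, 0.1662)–(-1.4248, 1.4248, 0.1662)  len=1.0503
  (v11,v13,v14) [-+-] → (-1.82675, 0.454446, 0.1662)–(-2.015, 0, 0.1662)  len=0.4919
  (v12,v15,v13) [--+] → (-1.99714, -1.26752, 0.1662)–(-2.52214, 0, 0.1662)  len=1.3719
  (v13,v15,v16) [+-+] → (-1.99714, -1.26752, 0.1662)–(-1.78343, -1.78343, 0.1662)  len=0.5584
  (v13,v16,v14) [++-] → (-1.61305, -0.970354, 0.1662)–(-2.015, 0, 0.1662)  len=1.0503
  (v14,v16,v17) [-+-] → (-1.61305, -0.970354, 0.1662)–(-1.4248, -1.4248, 0.1662)  len=0.4919
  (v15,v18,v16) [--+] → (-0.515908, -2.30843, 0.1662)–(-1.78343, -1.78343, 0.1662)  len=1.3719
  (v16,v18,v19) [+-+] → (-0.515908, -2.30843, 0.1662)–(0, -2.52214, 0.1662)  len=0.5584
  (v16,v19,v17) [++-] → (-0.454446, -1.82675, 0.1662)–(-1.4248, -1.4248, 0.1662)  len=1.0503
  (v17,v19,v20) [-+-] → (-0.454446, -1.82675, 0.1662)–(0, -2.015, 0.1662)  len=0.4919
  (v18,v21,v19) [--+] → (1.26752, -1.99714, 0.1662)–(0, -2.52214, 0.1662)  len=1.3719
  (v19,v21,v22) [+-+] → (1.26752, -1.99714, 0.1662)–(1.78343, -1.78343, 0.1662)  len=0.5584
  (v19,v22,v20) [++-] → (0.970354, -1.61305, 0.1662)–(0, -2.015, 0.1662)  len=1.0503
  (v20,v22,v23) [-+-] → (0.970354, -1.61305, 0.1662)–(1.4248, -1.4248, 0.1662)  len=0.4919
  (v21,v0,v22) [--+] → (2.30843, -0.515908, 0.1662)–(1.78343, -1.78343, 0.1662)  len=1.3719
  (v22,v0,v1) [+-+] → (2.30843, -0.515908, 0.1662)–(2.52214, 0, 0.1662)  len=0.5584
  (v22,v1,v23) [++-] → (1.82675, -0.454446, 0.1662)–(1.4248, -1.4248, 0.1662)  len=1.0503
  (v23,v1,v2) [-+-] → (1.82675, -0.454446, 0.1662)–(2.015, 0, 0.1662)  len=0.4919

Chained into 2 loop(s):
  loop 1: 16 segments, perimeter = 15.4429
  loop 2: 16 segments, perimeter = 12.3376
Total perimeter = 27.781
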